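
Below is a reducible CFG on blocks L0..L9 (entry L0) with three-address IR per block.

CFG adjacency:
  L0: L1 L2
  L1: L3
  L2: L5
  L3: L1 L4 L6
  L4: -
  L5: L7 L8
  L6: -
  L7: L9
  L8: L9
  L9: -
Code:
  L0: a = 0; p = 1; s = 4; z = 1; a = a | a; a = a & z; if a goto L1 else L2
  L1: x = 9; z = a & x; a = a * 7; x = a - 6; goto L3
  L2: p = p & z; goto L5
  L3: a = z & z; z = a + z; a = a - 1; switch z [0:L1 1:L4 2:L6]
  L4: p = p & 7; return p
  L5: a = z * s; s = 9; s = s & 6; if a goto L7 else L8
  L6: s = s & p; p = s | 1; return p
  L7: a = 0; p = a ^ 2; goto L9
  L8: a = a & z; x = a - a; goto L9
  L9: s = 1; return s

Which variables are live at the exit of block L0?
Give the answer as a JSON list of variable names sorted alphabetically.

Per-block:
  L0: {a,p,s,z} / ∅
  L1: {a,x,z} / {a}
  L2: {p} / {p,z}
  L3: {a,z} / {z}
  L4: {p} / {p}
  L5: {a,s} / {s,z}
  L6: {p,s} / {p,s}
  L7: {a,p} / ∅
  L8: {a,x} / {a,z}
  L9: {s} / ∅

Live sets:
  live L0: ∅→{a,p,s,z}
  live L1: {a,p,s}→{p,s,z}
  live L2: {p,s,z}→{s,z}
  live L3: {p,s,z}→{a,p,s}
  live L4: {p}→∅
  live L5: {s,z}→{a,z}
  live L6: {p,s}→∅
  live L7: ∅→∅
  live L8: {a,z}→∅
  live L9: ∅→∅

live-out(L0) = ["a", "p", "s", "z"]

Answer: ["a", "p", "s", "z"]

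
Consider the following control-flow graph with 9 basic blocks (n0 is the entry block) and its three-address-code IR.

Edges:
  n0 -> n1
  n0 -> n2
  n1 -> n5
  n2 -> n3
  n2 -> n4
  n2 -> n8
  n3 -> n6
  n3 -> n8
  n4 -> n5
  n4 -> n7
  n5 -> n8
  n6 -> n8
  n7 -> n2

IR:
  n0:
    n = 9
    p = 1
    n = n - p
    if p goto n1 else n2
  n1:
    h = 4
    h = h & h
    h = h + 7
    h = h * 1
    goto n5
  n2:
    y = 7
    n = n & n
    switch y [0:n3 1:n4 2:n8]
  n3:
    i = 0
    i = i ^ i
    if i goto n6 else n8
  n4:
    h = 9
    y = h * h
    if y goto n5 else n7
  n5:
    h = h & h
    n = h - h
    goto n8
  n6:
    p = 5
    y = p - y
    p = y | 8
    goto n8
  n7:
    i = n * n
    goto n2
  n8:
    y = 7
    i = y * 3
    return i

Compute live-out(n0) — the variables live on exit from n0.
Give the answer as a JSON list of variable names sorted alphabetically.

Per-block:
  n0 def {n,p} use ∅
  n1 def {h} use ∅
  n2 def {n,y} use {n}
  n3 def {i} use ∅
  n4 def {h,y} use ∅
  n5 def {h,n} use {h}
  n6 def {p,y} use {y}
  n7 def {i} use {n}
  n8 def {i,y} use ∅

Liveness:
  n0: in=∅ out={n}
  n1: in=∅ out={h}
  n2: in={n} out={n,y}
  n3: in={y} out={y}
  n4: in={n} out={h,n}
  n5: in={h} out=∅
  n6: in={y} out=∅
  n7: in={n} out={n}
  n8: in=∅ out=∅

live-out(n0) = ["n"]

Answer: ["n"]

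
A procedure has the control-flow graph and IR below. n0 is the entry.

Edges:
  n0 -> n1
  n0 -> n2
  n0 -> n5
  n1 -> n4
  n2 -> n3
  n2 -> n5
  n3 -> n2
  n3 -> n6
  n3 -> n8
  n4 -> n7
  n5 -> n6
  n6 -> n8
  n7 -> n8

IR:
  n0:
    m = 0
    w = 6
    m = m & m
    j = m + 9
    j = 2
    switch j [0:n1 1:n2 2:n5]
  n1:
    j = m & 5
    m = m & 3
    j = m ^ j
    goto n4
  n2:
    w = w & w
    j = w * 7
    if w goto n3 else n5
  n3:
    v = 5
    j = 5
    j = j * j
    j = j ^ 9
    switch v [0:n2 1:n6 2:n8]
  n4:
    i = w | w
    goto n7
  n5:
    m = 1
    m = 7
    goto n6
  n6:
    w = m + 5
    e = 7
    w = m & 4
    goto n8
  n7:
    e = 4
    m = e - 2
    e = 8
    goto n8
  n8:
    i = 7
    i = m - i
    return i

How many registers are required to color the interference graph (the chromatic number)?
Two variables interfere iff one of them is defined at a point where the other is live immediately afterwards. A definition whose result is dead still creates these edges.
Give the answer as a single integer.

Per-block:
  n0: {j,m,w} / ∅
  n1: {j,m} / {m}
  n2: {j,w} / {w}
  n3: {j,v} / ∅
  n4: {i} / {w}
  n5: {m} / ∅
  n6: {e,w} / {m}
  n7: {e,m} / ∅
  n8: {i} / {m}

Live sets:
  live n0: ∅→{m,w}
  live n1: {m,w}→{w}
  live n2: {m,w}→{m,w}
  live n3: {m,w}→{m,w}
  live n4: {w}→∅
  live n5: ∅→{m}
  live n6: {m}→{m}
  live n7: ∅→{m}
  live n8: {m}→∅

Interference:
  e↔{m}
  i↔{m}
  j↔{m,v,w}
  m↔{e,i,j,v,w}
  v↔{j,m,w}
  w↔{j,m,v}

Registers:
  {j,m,v,w} pairwise interfere (4-clique) ⇒ χ ≥ 4
  assign e→c1 i→c1 j→c1 m→c0 v→c2 w→c3 — no edge inside a register ⇒ χ ≤ 4
  χ = 4

Answer: 4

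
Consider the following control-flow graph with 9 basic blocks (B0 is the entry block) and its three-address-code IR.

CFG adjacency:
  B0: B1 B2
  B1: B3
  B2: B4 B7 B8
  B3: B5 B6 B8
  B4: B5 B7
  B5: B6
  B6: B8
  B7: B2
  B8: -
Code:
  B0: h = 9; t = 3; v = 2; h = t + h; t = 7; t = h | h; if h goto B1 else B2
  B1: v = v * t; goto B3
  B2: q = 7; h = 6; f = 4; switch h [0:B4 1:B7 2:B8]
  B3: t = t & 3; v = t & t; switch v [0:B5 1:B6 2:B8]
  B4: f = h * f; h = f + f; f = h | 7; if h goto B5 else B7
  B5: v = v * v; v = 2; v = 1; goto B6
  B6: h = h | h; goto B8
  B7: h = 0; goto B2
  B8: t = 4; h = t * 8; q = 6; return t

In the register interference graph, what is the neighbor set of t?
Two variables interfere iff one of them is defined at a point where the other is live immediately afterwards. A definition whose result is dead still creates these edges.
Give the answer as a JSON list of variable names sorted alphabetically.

Answer: ["h", "q", "v"]

Working:
def/use:
  B0 def {h,t,v} use ∅
  B1 def {v} use {t,v}
  B2 def {f,h,q} use ∅
  B3 def {t,v} use {t}
  B4 def {f,h} use {f,h}
  B5 def {v} use {v}
  B6 def {h} use {h}
  B7 def {h} use ∅
  B8 def {h,q,t} use ∅

Live sets:
  B0 li=∅ lo={h,t,v}
  B1 li={h,t,v} lo={h,t}
  B2 li={v} lo={f,h,v}
  B3 li={h,t} lo={h,v}
  B4 li={f,h,v} lo={h,v}
  B5 li={h,v} lo={h}
  B6 li={h} lo=∅
  B7 li={v} lo={v}
  B8 li=∅ lo=∅

Interference:
  f↔{h,v}
  h↔{f,t,v}
  q↔{t,v}
  t↔{h,q,v}
  v↔{f,h,q,t}

N(t) = ["h", "q", "v"]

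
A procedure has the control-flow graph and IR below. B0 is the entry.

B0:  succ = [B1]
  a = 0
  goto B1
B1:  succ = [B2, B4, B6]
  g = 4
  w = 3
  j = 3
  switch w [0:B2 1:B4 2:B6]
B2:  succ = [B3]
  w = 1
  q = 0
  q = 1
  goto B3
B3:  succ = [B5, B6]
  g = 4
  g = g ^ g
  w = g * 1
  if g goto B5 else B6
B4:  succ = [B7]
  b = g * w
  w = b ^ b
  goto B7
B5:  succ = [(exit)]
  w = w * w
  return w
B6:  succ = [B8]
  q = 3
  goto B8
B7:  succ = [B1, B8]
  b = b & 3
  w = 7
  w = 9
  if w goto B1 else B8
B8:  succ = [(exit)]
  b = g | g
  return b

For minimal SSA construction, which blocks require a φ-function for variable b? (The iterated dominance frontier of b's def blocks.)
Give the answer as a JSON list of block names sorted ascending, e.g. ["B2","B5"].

idom tree: B1←B0 B2←B1 B3←B2 B4←B1 B5←B3 B6←B1 B7←B4 B8←B1
Dom∩ at merges:
  B1: preds {B0,B7}: {B0} ∩ {B0,B1,B4,B7} = {B0}; idom=B0
  B6: preds {B1,B3}: {B0,B1} ∩ {B0,B1,B2,B3} = {B0,B1}; idom=B1
  B8: preds {B6,B7}: {B0,B1,B6} ∩ {B0,B1,B4,B7} = {B0,B1}; idom=B1

DF derivation:
  B1←B0: walk · to B0
  B1←B7: walk B7→B4→B1 to B0
  B6←B1: walk · to B1
  B6←B3: walk B3→B2 to B1
  B8←B6: walk B6 to B1
  B8←B7: walk B7→B4 to B1
  B0: DF=∅
  B1: DF={B1}
  B2: DF={B6}
  B3: DF={B6}
  B4: DF={B1,B8}
  B5: DF=∅
  B6: DF={B8}
  B7: DF={B1,B8}
  B8: DF=∅

φ for b: defs {B4,B7,B8}
  DF⁺ = {B1,B8}

Answer: ["B1", "B8"]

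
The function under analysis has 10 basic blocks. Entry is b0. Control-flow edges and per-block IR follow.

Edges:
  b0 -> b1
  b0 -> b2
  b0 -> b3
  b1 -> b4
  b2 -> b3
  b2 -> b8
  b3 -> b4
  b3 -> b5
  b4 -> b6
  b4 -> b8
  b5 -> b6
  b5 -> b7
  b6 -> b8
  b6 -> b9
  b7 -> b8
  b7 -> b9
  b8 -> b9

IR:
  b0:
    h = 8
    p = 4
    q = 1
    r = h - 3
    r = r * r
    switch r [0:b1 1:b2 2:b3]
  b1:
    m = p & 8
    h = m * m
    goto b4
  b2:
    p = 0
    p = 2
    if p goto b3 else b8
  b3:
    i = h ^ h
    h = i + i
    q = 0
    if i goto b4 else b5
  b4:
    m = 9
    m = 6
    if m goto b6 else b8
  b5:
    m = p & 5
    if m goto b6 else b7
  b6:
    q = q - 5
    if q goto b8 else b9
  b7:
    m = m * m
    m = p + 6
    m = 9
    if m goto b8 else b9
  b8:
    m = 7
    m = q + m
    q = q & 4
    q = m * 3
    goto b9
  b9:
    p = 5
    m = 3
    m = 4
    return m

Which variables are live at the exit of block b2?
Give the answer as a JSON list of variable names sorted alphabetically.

def/use:
  b0: {h,p,q,r} / ∅
  b1: {h,m} / {p}
  b2: {p} / ∅
  b3: {h,i,q} / {h}
  b4: {m} / ∅
  b5: {m} / {p}
  b6: {q} / {q}
  b7: {m} / {m,p}
  b8: {m,q} / {q}
  b9: {m,p} / ∅

Liveness:
  live b0: ∅→{h,p,q}
  live b1: {p,q}→{q}
  live b2: {h,q}→{h,p,q}
  live b3: {h,p}→{p,q}
  live b4: {q}→{q}
  live b5: {p,q}→{m,p,q}
  live b6: {q}→{q}
  live b7: {m,p,q}→{q}
  live b8: {q}→∅
  live b9: ∅→∅

live-out(b2) = ["h", "p", "q"]

Answer: ["h", "p", "q"]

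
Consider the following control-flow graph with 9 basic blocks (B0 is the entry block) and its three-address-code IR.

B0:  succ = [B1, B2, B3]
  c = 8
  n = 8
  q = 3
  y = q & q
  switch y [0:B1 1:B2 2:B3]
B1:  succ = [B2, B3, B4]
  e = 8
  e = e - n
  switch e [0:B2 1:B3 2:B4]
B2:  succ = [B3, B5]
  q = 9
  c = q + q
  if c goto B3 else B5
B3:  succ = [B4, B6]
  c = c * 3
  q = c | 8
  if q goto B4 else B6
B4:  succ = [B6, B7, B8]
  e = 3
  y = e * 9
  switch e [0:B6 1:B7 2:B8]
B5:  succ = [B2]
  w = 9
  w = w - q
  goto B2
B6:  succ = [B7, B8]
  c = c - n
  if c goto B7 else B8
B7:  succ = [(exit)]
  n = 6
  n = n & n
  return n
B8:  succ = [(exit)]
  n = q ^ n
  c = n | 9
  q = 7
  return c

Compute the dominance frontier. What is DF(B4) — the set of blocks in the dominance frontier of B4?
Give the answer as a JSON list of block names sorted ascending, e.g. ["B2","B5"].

Answer: ["B6", "B7", "B8"]

Working:
idom tree: B1←B0 B2←B0 B3←B0 B4←B0 B5←B2 B6←B0 B7←B0 B8←B0
Dom at joins:
  B2: preds {B0,B1,B5}: {B0} ∩ {B0,B1} ∩ {B0,B2,B5} = {B0}; idom=B0
  B3: preds {B0,B1,B2}: {B0} ∩ {B0,B1} ∩ {B0,B2} = {B0}; idom=B0
  B4: preds {B1,B3}: {B0,B1} ∩ {B0,B3} = {B0}; idom=B0
  B6: preds {B3,B4}: {B0,B3} ∩ {B0,B4} = {B0}; idom=B0
  B7: preds {B4,B6}: {B0,B4} ∩ {B0,B6} = {B0}; idom=B0
  B8: preds {B4,B6}: {B0,B4} ∩ {B0,B6} = {B0}; idom=B0

DF walk-up:
  join B2 pred B0: · stop@B0
  join B2 pred B1: B1 stop@B0
  join B2 pred B5: B5→B2 stop@B0
  join B3 pred B0: · stop@B0
  join B3 pred B1: B1 stop@B0
  join B3 pred B2: B2 stop@B0
  join B4 pred B1: B1 stop@B0
  join B4 pred B3: B3 stop@B0
  join B6 pred B3: B3 stop@B0
  join B6 pred B4: B4 stop@B0
  join B7 pred B4: B4 stop@B0
  join B7 pred B6: B6 stop@B0
  join B8 pred B4: B4 stop@B0
  join B8 pred B6: B6 stop@B0
  DF(B0)=∅
  DF(B1)={B2,B3,B4}
  DF(B2)={B2,B3}
  DF(B3)={B4,B6}
  DF(B4)={B6,B7,B8}
  DF(B5)={B2}
  DF(B6)={B7,B8}
  DF(B7)=∅
  DF(B8)=∅

DF(B4) = ["B6", "B7", "B8"]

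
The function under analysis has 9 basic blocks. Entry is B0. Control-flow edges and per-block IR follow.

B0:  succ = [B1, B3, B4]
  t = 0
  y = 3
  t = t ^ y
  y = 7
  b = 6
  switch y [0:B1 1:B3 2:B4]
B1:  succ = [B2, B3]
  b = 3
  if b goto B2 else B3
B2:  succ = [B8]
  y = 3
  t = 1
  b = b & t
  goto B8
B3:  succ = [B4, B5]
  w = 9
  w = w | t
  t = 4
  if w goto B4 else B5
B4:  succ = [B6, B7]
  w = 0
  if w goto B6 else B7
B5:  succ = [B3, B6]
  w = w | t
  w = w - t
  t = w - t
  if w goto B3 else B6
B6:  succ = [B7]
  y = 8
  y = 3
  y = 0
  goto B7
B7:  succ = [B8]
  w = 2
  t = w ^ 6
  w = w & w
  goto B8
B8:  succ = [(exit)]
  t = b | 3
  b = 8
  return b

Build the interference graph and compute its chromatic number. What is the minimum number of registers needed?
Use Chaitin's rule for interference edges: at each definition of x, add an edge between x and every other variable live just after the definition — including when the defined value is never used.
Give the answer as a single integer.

Per-block:
  B0 def {b,t,y} use ∅
  B1 def {b} use ∅
  B2 def {b,t,y} use {b}
  B3 def {t,w} use {t}
  B4 def {w} use ∅
  B5 def {t,w} use {t,w}
  B6 def {y} use ∅
  B7 def {t,w} use ∅
  B8 def {b,t} use {b}

Backward fixpoint:
  B0: in=∅ out={b,t}
  B1: in={t} out={b,t}
  B2: in={b} out={b}
  B3: in={b,t} out={b,t,w}
  B4: in={b} out={b}
  B5: in={b,t,w} out={b,t}
  B6: in={b} out={b}
  B7: in={b} out={b}
  B8: in={b} out=∅

Interference:
  b↔{t,w,y}
  t↔{b,w,y}
  w↔{b,t}
  y↔{b,t}

Registers:
  clique {b,t,w} ⇒ need ≥ 3
  3-colouring: r0={b}  r1={t}  r2={w,y}
  χ = 3

Answer: 3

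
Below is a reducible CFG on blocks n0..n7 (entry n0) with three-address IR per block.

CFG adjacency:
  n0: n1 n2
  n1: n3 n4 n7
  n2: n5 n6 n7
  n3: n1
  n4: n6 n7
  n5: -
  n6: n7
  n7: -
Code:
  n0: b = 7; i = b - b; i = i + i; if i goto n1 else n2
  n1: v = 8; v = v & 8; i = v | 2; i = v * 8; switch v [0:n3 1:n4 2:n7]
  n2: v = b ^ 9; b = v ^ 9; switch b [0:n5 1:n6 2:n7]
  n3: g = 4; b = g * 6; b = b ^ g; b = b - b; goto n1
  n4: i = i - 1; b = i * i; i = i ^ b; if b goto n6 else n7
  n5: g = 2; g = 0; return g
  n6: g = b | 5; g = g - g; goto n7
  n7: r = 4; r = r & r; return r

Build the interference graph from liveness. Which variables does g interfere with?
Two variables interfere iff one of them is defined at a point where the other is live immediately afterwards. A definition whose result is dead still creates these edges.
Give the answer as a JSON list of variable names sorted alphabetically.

Per-block:
  n0 def {b,i} use ∅
  n1 def {i,v} use ∅
  n2 def {b,v} use {b}
  n3 def {b,g} use ∅
  n4 def {b,i} use {i}
  n5 def {g} use ∅
  n6 def {g} use {b}
  n7 def {r} use ∅

Live sets:
  live n0: ∅→{b}
  live n1: ∅→{i}
  live n2: {b}→{b}
  live n3: ∅→∅
  live n4: {i}→{b}
  live n5: ∅→∅
  live n6: {b}→∅
  live n7: ∅→∅

Conflict graph:
  b — {g,i}
  g — {b}
  i — {b,v}
  r — ∅
  v — {i}

N(g) = ["b"]

Answer: ["b"]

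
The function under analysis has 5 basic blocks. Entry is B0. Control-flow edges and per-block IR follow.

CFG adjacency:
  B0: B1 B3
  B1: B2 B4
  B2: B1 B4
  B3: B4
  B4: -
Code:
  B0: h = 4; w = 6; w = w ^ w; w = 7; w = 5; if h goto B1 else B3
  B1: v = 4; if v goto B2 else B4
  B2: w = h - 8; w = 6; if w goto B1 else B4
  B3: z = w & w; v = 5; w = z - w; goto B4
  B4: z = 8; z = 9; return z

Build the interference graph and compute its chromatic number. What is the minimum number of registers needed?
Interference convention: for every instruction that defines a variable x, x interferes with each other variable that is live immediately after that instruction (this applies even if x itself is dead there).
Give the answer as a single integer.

Answer: 3

Derivation:
Per-block:
  B0: def={h,w} ue=∅
  B1: def={v} ue=∅
  B2: def={w} ue={h}
  B3: def={v,w,z} ue={w}
  B4: def={z} ue=∅

Live sets:
  live B0: ∅→{h,w}
  live B1: {h}→{h}
  live B2: {h}→{h}
  live B3: {w}→∅
  live B4: ∅→∅

Interfere edges:
  h: {v,w}
  v: {h,w,z}
  w: {h,v,z}
  z: {v,w}

Colouring:
  {h,v,w} pairwise interfere (3-clique) ⇒ χ ≥ 3
  3-colouring: c0={v}  c1={w}  c2={h,z}
  χ = 3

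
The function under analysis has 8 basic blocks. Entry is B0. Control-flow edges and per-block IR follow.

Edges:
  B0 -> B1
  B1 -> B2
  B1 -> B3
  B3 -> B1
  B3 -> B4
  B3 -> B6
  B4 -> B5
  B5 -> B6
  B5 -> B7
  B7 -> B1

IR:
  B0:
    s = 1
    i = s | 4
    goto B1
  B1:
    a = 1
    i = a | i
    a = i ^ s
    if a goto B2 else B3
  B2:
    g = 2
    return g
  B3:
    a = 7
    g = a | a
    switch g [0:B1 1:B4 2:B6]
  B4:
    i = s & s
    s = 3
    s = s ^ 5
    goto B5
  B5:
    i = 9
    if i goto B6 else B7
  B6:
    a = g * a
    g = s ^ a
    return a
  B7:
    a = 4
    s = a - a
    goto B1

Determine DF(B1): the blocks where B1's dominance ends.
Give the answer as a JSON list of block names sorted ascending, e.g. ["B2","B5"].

idom tree: B1←B0 B2←B1 B3←B1 B4←B3 B5←B4 B6←B3 B7←B5
Dom at joins:
  B1: preds {B0,B3,B7}: {B0} ∩ {B0,B1,B3} ∩ {B0,B1,B3,B4,B5,B7} = {B0}; idom=B0
  B6: preds {B3,B5}: {B0,B1,B3} ∩ {B0,B1,B3,B4,B5} = {B0,B1,B3}; idom=B3

DF derivation:
  B1←B0: walk · to B0
  B1←B3: walk B3→B1 to B0
  B1←B7: walk B7→B5→B4→B3→B1 to B0
  B6←B3: walk · to B3
  B6←B5: walk B5→B4 to B3
  B0 → ∅
  B1 → {B1}
  B2 → ∅
  B3 → {B1}
  B4 → {B1,B6}
  B5 → {B1,B6}
  B6 → ∅
  B7 → {B1}

DF(B1) = ["B1"]

Answer: ["B1"]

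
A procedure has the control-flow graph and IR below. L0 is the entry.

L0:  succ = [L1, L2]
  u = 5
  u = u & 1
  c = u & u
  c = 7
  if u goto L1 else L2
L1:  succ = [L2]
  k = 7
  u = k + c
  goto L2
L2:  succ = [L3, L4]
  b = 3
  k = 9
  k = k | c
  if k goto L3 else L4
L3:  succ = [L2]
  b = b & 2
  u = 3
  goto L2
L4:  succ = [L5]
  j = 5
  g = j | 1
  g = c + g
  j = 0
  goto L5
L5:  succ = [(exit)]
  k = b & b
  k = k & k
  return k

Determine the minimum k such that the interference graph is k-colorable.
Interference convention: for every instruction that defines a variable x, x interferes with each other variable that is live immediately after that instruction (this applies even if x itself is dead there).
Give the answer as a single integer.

Per-block:
  L0 def {c,u} use ∅
  L1 def {k,u} use {c}
  L2 def {b,k} use {c}
  L3 def {b,u} use {b}
  L4 def {g,j} use {c}
  L5 def {k} use {b}

Live sets:
  live L0: ∅→{c}
  live L1: {c}→{c}
  live L2: {c}→{b,c}
  live L3: {b,c}→{c}
  live L4: {b,c}→{b}
  live L5: {b}→∅

Interfere edges:
  b — {c,g,j,k}
  c — {b,g,j,k,u}
  g — {b,c}
  j — {b,c}
  k — {b,c}
  u — {c}

Colouring:
  lower bound: {b,c,g} mutually conflict ⇒ χ ≥ 3
  3-colouring: r0={c}  r1={b,u}  r2={g,j,k}
  χ = 3

Answer: 3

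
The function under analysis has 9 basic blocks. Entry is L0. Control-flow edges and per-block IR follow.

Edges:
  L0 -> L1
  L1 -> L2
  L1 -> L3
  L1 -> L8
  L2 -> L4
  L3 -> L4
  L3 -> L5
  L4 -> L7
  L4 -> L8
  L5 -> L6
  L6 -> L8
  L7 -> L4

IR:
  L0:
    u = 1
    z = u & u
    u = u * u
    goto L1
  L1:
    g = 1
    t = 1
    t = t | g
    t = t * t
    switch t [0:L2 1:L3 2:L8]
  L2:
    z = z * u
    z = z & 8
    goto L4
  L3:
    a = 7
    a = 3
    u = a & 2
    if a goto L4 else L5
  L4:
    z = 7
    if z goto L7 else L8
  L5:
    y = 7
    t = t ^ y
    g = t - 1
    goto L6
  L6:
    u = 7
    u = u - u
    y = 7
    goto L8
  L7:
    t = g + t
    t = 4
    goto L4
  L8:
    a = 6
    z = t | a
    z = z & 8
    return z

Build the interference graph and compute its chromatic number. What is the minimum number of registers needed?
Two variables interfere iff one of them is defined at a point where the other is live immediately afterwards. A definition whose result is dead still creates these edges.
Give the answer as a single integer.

Answer: 4

Derivation:
Per-block:
  L0 def {u,z} use ∅
  L1 def {g,t} use ∅
  L2 def {z} use {u,z}
  L3 def {a,u} use ∅
  L4 def {z} use ∅
  L5 def {g,t,y} use {t}
  L6 def {u,y} use ∅
  L7 def {t} use {g,t}
  L8 def {a,z} use {t}

Liveness:
  L0: in=∅ out={u,z}
  L1: in={u,z} out={g,t,u,z}
  L2: in={g,t,u,z} out={g,t}
  L3: in={g,t} out={g,t}
  L4: in={g,t} out={g,t}
  L5: in={t} out={t}
  L6: in={t} out={t}
  L7: in={g,t} out={g,t}
  L8: in={t} out=∅

Conflict graph:
  a↔{g,t,u}
  g↔{a,t,u,z}
  t↔{a,g,u,y,z}
  u↔{a,g,t,z}
  y↔{t}
  z↔{g,t,u}

Chromatic number:
  clique {a,g,t,u} ⇒ need ≥ 4
  4-colouring: c0={t}  c1={g,y}  c2={u}  c3={a,z}
  χ = 4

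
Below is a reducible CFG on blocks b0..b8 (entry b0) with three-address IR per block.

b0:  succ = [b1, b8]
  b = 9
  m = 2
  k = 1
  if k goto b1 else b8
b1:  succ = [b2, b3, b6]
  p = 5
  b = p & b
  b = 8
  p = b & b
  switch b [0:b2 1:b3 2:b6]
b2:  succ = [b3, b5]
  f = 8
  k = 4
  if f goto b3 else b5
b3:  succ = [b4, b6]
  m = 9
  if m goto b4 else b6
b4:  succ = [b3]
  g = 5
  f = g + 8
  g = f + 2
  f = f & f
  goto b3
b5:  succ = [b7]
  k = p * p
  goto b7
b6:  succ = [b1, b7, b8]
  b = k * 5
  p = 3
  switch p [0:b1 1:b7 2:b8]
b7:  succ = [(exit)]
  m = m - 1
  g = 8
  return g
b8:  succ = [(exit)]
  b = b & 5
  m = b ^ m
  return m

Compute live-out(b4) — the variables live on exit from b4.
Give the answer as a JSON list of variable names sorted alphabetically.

Block summaries:
  b0: {b,k,m} / ∅
  b1: {b,p} / {b}
  b2: {f,k} / ∅
  b3: {m} / ∅
  b4: {f,g} / ∅
  b5: {k} / {p}
  b6: {b,p} / {k}
  b7: {g,m} / {m}
  b8: {b,m} / {b,m}

Live sets:
  b0 li=∅ lo={b,k,m}
  b1 li={b,k,m} lo={k,m,p}
  b2 li={m,p} lo={k,m,p}
  b3 li={k} lo={k,m}
  b4 li={k} lo={k}
  b5 li={m,p} lo={m}
  b6 li={k,m} lo={b,k,m}
  b7 li={m} lo=∅
  b8 li={b,m} lo=∅

live-out(b4) = ["k"]

Answer: ["k"]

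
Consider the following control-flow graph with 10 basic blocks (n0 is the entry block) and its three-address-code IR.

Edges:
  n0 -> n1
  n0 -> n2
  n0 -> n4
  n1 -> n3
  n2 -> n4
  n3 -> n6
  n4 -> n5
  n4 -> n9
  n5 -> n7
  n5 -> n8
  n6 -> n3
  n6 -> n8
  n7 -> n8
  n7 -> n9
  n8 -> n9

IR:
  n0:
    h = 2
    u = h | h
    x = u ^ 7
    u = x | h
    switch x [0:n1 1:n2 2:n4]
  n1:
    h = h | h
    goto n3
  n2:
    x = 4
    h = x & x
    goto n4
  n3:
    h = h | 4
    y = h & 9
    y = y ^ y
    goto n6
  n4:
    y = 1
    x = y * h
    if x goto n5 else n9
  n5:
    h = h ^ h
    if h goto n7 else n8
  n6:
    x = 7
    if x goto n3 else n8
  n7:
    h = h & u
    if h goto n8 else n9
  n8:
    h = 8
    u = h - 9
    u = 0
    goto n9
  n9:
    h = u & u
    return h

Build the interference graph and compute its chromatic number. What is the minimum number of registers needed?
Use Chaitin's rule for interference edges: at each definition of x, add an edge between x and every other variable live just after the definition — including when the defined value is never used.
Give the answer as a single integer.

def/use:
  n0: def={h,u,x} ue=∅
  n1: def={h} ue={h}
  n2: def={h,x} ue=∅
  n3: def={h,y} ue={h}
  n4: def={x,y} ue={h}
  n5: def={h} ue={h}
  n6: def={x} ue=∅
  n7: def={h} ue={h,u}
  n8: def={h,u} ue=∅
  n9: def={h} ue={u}

Liveness:
  n0: in=∅ out={h,u}
  n1: in={h} out={h}
  n2: in={u} out={h,u}
  n3: in={h} out={h}
  n4: in={h,u} out={h,u}
  n5: in={h,u} out={h,u}
  n6: in={h} out={h}
  n7: in={h,u} out={u}
  n8: in=∅ out={u}
  n9: in={u} out=∅

Interference:
  h — {u,x,y}
  u — {h,x,y}
  x — {h,u}
  y — {h,u}

Colouring:
  clique {h,u,x} ⇒ need ≥ 3
  assign h→r0 u→r1 x→r2 y→r2 — no edge inside a register ⇒ χ ≤ 3
  χ = 3

Answer: 3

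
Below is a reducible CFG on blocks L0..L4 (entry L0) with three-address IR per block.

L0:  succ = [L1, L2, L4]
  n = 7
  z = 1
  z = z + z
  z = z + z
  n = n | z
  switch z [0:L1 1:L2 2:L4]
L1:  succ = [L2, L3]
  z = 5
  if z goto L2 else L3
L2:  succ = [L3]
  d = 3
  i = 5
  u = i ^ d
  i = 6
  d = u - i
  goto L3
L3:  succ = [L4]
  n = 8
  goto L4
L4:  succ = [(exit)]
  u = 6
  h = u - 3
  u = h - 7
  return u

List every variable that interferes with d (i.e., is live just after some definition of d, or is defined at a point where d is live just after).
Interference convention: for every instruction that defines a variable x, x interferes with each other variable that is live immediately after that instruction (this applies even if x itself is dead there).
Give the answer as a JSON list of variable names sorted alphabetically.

Answer: ["i"]

Analysis:
Per-block:
  L0: {n,z} / ∅
  L1: {z} / ∅
  L2: {d,i,u} / ∅
  L3: {n} / ∅
  L4: {h,u} / ∅

Backward fixpoint:
  live L0: ∅→∅
  live L1: ∅→∅
  live L2: ∅→∅
  live L3: ∅→∅
  live L4: ∅→∅

Conflict graph:
  d↔{i}
  h↔∅
  i↔{d,u}
  n↔{z}
  u↔{i}
  z↔{n}

N(d) = ["i"]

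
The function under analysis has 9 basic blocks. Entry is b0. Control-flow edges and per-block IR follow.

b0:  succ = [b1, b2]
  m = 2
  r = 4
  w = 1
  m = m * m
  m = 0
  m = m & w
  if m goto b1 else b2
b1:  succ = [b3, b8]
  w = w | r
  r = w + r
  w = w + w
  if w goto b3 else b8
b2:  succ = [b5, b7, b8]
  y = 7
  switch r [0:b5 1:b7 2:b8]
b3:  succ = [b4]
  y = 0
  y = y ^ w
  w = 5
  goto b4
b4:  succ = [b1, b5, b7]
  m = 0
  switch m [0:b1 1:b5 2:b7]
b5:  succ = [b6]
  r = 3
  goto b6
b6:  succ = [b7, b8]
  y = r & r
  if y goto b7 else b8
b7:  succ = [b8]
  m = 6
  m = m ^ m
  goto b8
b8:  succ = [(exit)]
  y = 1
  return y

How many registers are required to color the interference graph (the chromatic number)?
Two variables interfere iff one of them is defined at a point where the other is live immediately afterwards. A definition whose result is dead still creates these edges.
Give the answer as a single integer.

Per-block:
  b0: def={m,r,w} ue=∅
  b1: def={r,w} ue={r,w}
  b2: def={y} ue={r}
  b3: def={w,y} ue={w}
  b4: def={m} ue=∅
  b5: def={r} ue=∅
  b6: def={y} ue={r}
  b7: def={m} ue=∅
  b8: def={y} ue=∅

Backward fixpoint:
  b0 li=∅ lo={r,w}
  b1 li={r,w} lo={r,w}
  b2 li={r} lo=∅
  b3 li={r,w} lo={r,w}
  b4 li={r,w} lo={r,w}
  b5 li=∅ lo={r}
  b6 li={r} lo=∅
  b7 li=∅ lo=∅
  b8 li=∅ lo=∅

Interfere edges:
  m: {r,w}
  r: {m,w,y}
  w: {m,r,y}
  y: {r,w}

Registers:
  lower bound: {m,r,w} mutually conflict ⇒ χ ≥ 3
  3-colouring: R0={r}  R1={w}  R2={m,y}
  χ = 3

Answer: 3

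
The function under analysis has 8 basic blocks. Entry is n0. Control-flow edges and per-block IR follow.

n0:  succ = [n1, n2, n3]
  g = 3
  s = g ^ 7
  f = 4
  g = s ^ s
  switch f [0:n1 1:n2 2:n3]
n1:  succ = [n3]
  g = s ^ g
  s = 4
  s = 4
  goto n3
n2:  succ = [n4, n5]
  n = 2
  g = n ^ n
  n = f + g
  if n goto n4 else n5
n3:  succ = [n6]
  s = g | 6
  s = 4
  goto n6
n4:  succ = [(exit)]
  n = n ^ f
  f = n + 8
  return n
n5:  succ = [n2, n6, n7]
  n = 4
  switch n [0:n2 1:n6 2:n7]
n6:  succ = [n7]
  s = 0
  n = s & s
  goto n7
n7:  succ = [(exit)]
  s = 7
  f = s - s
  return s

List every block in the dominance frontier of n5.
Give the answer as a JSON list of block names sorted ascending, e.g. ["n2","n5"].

Answer: ["n2", "n6", "n7"]

Working:
idom tree: n1←n0 n2←n0 n3←n0 n4←n2 n5←n2 n6←n0 n7←n0
Dom∩ at merges:
  n2: preds {n0,n5}: {n0} ∩ {n0,n2,n5} = {n0}; idom=n0
  n3: preds {n0,n1}: {n0} ∩ {n0,n1} = {n0}; idom=n0
  n6: preds {n3,n5}: {n0,n3} ∩ {n0,n2,n5} = {n0}; idom=n0
  n7: preds {n5,n6}: {n0,n2,n5} ∩ {n0,n6} = {n0}; idom=n0

DF walk-up:
  join n2 pred n0: · stop@n0
  join n2 pred n5: n5→n2 stop@n0
  join n3 pred n0: · stop@n0
  join n3 pred n1: n1 stop@n0
  join n6 pred n3: n3 stop@n0
  join n6 pred n5: n5→n2 stop@n0
  join n7 pred n5: n5→n2 stop@n0
  join n7 pred n6: n6 stop@n0
  DF(n0)=∅
  DF(n1)={n3}
  DF(n2)={n2,n6,n7}
  DF(n3)={n6}
  DF(n4)=∅
  DF(n5)={n2,n6,n7}
  DF(n6)={n7}
  DF(n7)=∅

DF(n5) = ["n2", "n6", "n7"]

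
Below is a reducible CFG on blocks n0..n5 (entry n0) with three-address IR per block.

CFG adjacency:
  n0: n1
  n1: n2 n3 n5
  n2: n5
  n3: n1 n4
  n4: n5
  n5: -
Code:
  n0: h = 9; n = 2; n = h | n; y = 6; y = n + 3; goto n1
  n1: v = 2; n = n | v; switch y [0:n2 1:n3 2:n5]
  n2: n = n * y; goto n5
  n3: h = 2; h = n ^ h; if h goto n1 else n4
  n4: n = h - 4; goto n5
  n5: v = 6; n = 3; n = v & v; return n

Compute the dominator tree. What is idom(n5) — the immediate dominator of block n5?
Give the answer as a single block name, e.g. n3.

Answer: n1

Analysis:
idom tree: n1←n0 n2←n1 n3←n1 n4←n3 n5←n1
Dom at joins:
  n1: preds {n0,n3}: {n0} ∩ {n0,n1,n3} = {n0}; idom=n0
  n5: preds {n1,n2,n4}: {n0,n1} ∩ {n0,n1,n2} ∩ {n0,n1,n3,n4} = {n0,n1}; idom=n1

idom(n5) = n1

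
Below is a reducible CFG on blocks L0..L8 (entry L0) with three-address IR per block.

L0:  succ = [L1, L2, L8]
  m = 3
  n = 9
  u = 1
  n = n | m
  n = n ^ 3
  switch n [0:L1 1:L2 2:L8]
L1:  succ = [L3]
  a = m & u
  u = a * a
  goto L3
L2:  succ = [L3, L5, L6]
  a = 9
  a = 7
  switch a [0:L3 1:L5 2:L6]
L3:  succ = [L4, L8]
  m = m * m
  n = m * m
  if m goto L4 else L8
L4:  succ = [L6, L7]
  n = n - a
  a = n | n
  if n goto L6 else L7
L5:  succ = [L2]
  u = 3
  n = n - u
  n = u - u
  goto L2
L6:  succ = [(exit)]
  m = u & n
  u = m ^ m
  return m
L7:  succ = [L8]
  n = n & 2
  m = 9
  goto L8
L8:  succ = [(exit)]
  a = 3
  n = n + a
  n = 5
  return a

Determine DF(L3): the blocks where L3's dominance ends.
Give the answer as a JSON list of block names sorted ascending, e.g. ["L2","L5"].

idom tree: L1←L0 L2←L0 L3←L0 L4←L3 L5←L2 L6←L0 L7←L4 L8←L0
Dom at joins:
  L2: preds {L0,L5}: {L0} ∩ {L0,L2,L5} = {L0}; idom=L0
  L3: preds {L1,L2}: {L0,L1} ∩ {L0,L2} = {L0}; idom=L0
  L6: preds {L2,L4}: {L0,L2} ∩ {L0,L3,L4} = {L0}; idom=L0
  L8: preds {L0,L3,L7}: {L0} ∩ {L0,L3} ∩ {L0,L3,L4,L7} = {L0}; idom=L0

DF walk-up:
  join L2 pred L0: · stop@L0
  join L2 pred L5: L5→L2 stop@L0
  join L3 pred L1: L1 stop@L0
  join L3 pred L2: L2 stop@L0
  join L6 pred L2: L2 stop@L0
  join L6 pred L4: L4→L3 stop@L0
  join L8 pred L0: · stop@L0
  join L8 pred L3: L3 stop@L0
  join L8 pred L7: L7→L4→L3 stop@L0
  L0 → ∅
  L1 → {L3}
  L2 → {L2,L3,L6}
  L3 → {L6,L8}
  L4 → {L6,L8}
  L5 → {L2}
  L6 → ∅
  L7 → {L8}
  L8 → ∅

DF(L3) = ["L6", "L8"]

Answer: ["L6", "L8"]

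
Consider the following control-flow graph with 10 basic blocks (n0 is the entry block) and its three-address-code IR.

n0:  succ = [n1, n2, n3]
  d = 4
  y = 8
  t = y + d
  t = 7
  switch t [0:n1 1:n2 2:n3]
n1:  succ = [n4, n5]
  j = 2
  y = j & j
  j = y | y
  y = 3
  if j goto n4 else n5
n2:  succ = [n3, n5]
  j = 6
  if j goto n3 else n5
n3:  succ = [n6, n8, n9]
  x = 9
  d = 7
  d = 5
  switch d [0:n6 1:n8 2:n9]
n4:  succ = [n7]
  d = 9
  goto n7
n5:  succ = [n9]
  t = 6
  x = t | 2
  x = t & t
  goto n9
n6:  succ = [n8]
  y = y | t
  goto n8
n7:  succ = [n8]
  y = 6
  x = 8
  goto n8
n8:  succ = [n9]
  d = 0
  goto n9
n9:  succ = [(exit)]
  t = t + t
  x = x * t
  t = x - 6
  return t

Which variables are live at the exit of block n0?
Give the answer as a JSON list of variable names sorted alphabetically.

Answer: ["t", "y"]

Analysis:
def/use:
  n0: {d,t,y} / ∅
  n1: {j,y} / ∅
  n2: {j} / ∅
  n3: {d,x} / ∅
  n4: {d} / ∅
  n5: {t,x} / ∅
  n6: {y} / {t,y}
  n7: {x,y} / ∅
  n8: {d} / ∅
  n9: {t,x} / {t,x}

Liveness:
  n0: in=∅ out={t,y}
  n1: in={t} out={t}
  n2: in={t,y} out={t,y}
  n3: in={t,y} out={t,x,y}
  n4: in={t} out={t}
  n5: in=∅ out={t,x}
  n6: in={t,x,y} out={t,x}
  n7: in={t} out={t,x}
  n8: in={t,x} out={t,x}
  n9: in={t,x} out=∅

live-out(n0) = ["t", "y"]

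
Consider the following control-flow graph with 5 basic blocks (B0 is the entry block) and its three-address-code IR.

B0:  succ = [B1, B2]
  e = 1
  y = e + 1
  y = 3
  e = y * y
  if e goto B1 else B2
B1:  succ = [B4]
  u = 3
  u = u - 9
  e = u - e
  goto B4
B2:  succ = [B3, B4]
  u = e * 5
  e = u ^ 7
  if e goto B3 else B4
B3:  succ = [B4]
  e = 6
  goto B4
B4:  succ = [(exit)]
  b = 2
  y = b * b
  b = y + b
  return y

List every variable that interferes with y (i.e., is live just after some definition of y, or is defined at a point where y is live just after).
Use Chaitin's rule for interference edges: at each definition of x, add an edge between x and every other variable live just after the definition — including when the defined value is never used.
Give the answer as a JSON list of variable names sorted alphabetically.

Per-block:
  B0: {e,y} / ∅
  B1: {e,u} / {e}
  B2: {e,u} / {e}
  B3: {e} / ∅
  B4: {b,y} / ∅

Backward fixpoint:
  B0 li=∅ lo={e}
  B1 li={e} lo=∅
  B2 li={e} lo=∅
  B3 li=∅ lo=∅
  B4 li=∅ lo=∅

Interference:
  b — {y}
  e — {u}
  u — {e}
  y — {b}

N(y) = ["b"]

Answer: ["b"]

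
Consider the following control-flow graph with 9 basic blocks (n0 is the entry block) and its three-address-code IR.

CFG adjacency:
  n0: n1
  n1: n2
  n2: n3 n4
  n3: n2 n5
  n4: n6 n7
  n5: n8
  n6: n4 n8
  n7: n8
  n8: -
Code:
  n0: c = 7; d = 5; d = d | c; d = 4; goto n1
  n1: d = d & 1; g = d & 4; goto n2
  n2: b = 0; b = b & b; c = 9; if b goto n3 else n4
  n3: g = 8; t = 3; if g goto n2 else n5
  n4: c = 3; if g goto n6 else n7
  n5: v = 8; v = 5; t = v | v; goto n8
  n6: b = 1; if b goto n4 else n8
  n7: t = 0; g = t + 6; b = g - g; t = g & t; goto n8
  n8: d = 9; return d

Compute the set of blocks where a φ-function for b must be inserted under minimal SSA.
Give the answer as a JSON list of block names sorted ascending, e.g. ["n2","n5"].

idom tree: n1←n0 n2←n1 n3←n2 n4←n2 n5←n3 n6←n4 n7←n4 n8←n2
Dom at joins:
  n2: preds {n1,n3}: {n0,n1} ∩ {n0,n1,n2,n3} = {n0,n1}; idom=n1
  n4: preds {n2,n6}: {n0,n1,n2} ∩ {n0,n1,n2,n4,n6} = {n0,n1,n2}; idom=n2
  n8: preds {n5,n6,n7}: {n0,n1,n2,n3,n5} ∩ {n0,n1,n2,n4,n6} ∩ {n0,n1,n2,n4,n7} = {n0,n1,n2}; idom=n2

DF derivation:
  n2←n1: walk · to n1
  n2←n3: walk n3→n2 to n1
  n4←n2: walk · to n2
  n4←n6: walk n6→n4 to n2
  n8←n5: walk n5→n3 to n2
  n8←n6: walk n6→n4 to n2
  n8←n7: walk n7→n4 to n2
  n0 → ∅
  n1 → ∅
  n2 → {n2}
  n3 → {n2,n8}
  n4 → {n4,n8}
  n5 → {n8}
  n6 → {n4,n8}
  n7 → {n8}
  n8 → ∅

φ for b: defs {n2,n6,n7}
  DF⁺ = {n2,n4,n8}

Answer: ["n2", "n4", "n8"]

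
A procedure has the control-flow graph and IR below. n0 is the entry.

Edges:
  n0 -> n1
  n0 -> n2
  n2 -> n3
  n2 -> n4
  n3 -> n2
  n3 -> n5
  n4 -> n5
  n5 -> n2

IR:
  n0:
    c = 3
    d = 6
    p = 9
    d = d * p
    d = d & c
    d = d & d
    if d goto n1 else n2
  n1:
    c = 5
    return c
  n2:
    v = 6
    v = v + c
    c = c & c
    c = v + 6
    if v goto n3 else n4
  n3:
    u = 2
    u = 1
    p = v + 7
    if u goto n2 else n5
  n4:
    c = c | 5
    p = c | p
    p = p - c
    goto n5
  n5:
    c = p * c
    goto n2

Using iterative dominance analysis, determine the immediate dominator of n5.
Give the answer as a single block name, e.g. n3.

Answer: n2

Analysis:
idom tree: n1←n0 n2←n0 n3←n2 n4←n2 n5←n2
Dom∩ at merges:
  n2: preds {n0,n3,n5}: {n0} ∩ {n0,n2,n3} ∩ {n0,n2,n5} = {n0}; idom=n0
  n5: preds {n3,n4}: {n0,n2,n3} ∩ {n0,n2,n4} = {n0,n2}; idom=n2

idom(n5) = n2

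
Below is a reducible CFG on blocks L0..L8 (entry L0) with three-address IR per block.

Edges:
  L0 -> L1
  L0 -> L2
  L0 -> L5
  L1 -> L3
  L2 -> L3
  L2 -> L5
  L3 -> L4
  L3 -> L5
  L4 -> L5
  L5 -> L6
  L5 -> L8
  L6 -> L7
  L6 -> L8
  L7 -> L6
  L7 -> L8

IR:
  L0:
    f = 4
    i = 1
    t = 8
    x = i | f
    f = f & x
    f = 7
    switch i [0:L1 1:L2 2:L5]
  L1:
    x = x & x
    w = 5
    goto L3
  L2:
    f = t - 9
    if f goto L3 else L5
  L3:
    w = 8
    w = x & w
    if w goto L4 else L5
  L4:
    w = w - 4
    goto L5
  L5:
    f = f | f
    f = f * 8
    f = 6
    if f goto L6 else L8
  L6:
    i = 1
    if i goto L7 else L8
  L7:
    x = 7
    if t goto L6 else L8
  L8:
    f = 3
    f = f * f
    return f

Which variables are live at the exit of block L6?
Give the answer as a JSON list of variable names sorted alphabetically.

Answer: ["t"]

Analysis:
Block summaries:
  L0: def={f,i,t,x} ue=∅
  L1: def={w,x} ue={x}
  L2: def={f} ue={t}
  L3: def={w} ue={x}
  L4: def={w} ue={w}
  L5: def={f} ue={f}
  L6: def={i} ue=∅
  L7: def={x} ue={t}
  L8: def={f} ue=∅

Live sets:
  live L0: ∅→{f,t,x}
  live L1: {f,t,x}→{f,t,x}
  live L2: {t,x}→{f,t,x}
  live L3: {f,t,x}→{f,t,w}
  live L4: {f,t,w}→{f,t}
  live L5: {f,t}→{t}
  live L6: {t}→{t}
  live L7: {t}→{t}
  live L8: ∅→∅

live-out(L6) = ["t"]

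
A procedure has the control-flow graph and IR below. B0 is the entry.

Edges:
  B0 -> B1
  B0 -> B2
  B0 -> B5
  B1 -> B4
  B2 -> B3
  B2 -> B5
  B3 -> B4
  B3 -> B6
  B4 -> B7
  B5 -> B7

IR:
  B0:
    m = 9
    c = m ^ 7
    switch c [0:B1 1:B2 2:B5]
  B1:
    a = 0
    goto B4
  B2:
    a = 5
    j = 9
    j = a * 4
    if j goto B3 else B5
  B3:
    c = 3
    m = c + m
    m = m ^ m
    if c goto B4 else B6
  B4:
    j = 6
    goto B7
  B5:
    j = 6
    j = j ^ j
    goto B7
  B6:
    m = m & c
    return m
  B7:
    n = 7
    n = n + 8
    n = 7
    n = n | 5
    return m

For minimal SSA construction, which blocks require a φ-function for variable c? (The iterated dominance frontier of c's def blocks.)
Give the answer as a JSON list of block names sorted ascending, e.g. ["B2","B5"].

Answer: ["B4", "B7"]

Working:
idom tree: B1←B0 B2←B0 B3←B2 B4←B0 B5←B0 B6←B3 B7←B0
Join-block Dom:
  B4: preds {B1,B3}: {B0,B1} ∩ {B0,B2,B3} = {B0}; idom=B0
  B5: preds {B0,B2}: {B0} ∩ {B0,B2} = {B0}; idom=B0
  B7: preds {B4,B5}: {B0,B4} ∩ {B0,B5} = {B0}; idom=B0

Frontier:
  join B4 pred B1: B1 stop@B0
  join B4 pred B3: B3→B2 stop@B0
  join B5 pred B0: · stop@B0
  join B5 pred B2: B2 stop@B0
  join B7 pred B4: B4 stop@B0
  join B7 pred B5: B5 stop@B0
  B0: DF=∅
  B1: DF={B4}
  B2: DF={B4,B5}
  B3: DF={B4}
  B4: DF={B7}
  B5: DF={B7}
  B6: DF=∅
  B7: DF=∅

φ for c: defs {B0,B3}
  DF⁺ = {B4,B7}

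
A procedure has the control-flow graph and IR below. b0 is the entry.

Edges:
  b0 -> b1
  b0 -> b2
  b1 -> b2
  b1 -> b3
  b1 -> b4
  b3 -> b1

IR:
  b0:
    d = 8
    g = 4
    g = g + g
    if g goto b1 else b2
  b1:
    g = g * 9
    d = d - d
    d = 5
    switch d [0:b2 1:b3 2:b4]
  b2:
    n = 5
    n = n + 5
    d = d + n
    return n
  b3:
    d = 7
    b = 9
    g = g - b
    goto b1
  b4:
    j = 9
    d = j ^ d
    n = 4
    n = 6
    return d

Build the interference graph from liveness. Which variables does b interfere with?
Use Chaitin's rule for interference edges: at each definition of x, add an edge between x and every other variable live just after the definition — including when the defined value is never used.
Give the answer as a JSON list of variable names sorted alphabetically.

Per-block:
  b0: def={d,g} ue=∅
  b1: def={d,g} ue={d,g}
  b2: def={d,n} ue={d}
  b3: def={b,d,g} ue={g}
  b4: def={d,j,n} ue={d}

Backward fixpoint:
  live b0: ∅→{d,g}
  live b1: {d,g}→{d,g}
  live b2: {d}→∅
  live b3: {g}→{d,g}
  live b4: {d}→∅

Interference:
  b↔{d,g}
  d↔{b,g,j,n}
  g↔{b,d}
  j↔{d}
  n↔{d}

N(b) = ["d", "g"]

Answer: ["d", "g"]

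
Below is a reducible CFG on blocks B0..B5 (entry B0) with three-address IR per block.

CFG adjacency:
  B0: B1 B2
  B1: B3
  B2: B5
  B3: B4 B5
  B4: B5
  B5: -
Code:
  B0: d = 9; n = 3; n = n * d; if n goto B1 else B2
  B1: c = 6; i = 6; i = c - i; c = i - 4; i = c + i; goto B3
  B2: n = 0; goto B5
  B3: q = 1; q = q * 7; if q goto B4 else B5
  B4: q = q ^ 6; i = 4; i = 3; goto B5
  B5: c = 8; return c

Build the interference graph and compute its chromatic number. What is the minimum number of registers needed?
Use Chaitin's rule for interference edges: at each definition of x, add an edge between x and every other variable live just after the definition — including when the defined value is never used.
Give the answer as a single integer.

def/use:
  B0: def={d,n} ue=∅
  B1: def={c,i} ue=∅
  B2: def={n} ue=∅
  B3: def={q} ue=∅
  B4: def={i,q} ue={q}
  B5: def={c} ue=∅

Live sets:
  B0 li=∅ lo=∅
  B1 li=∅ lo=∅
  B2 li=∅ lo=∅
  B3 li=∅ lo={q}
  B4 li={q} lo=∅
  B5 li=∅ lo=∅

Interference:
  c↔{i}
  d↔{n}
  i↔{c}
  n↔{d}
  q↔∅

Colouring:
  {c,i} pairwise interfere (2-clique) ⇒ χ ≥ 2
  2-colouring: c0={c,d,q}  c1={i,n}
  χ = 2

Answer: 2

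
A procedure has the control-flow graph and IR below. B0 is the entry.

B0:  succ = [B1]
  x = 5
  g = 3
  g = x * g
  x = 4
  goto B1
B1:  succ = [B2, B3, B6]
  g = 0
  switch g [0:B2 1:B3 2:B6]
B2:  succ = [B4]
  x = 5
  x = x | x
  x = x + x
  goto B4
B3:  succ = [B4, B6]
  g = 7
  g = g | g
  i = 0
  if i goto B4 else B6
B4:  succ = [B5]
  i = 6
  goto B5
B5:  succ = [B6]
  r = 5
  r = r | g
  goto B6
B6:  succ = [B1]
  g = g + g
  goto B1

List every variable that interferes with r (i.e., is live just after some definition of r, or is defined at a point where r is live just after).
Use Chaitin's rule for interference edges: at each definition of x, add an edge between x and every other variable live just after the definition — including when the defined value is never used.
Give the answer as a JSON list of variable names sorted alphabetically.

Answer: ["g"]

Derivation:
def/use:
  B0: {g,x} / ∅
  B1: {g} / ∅
  B2: {x} / ∅
  B3: {g,i} / ∅
  B4: {i} / ∅
  B5: {r} / {g}
  B6: {g} / {g}

Live sets:
  B0 li=∅ lo=∅
  B1 li=∅ lo={g}
  B2 li={g} lo={g}
  B3 li=∅ lo={g}
  B4 li={g} lo={g}
  B5 li={g} lo={g}
  B6 li={g} lo=∅

Conflict graph:
  g↔{i,r,x}
  i↔{g}
  r↔{g}
  x↔{g}

N(r) = ["g"]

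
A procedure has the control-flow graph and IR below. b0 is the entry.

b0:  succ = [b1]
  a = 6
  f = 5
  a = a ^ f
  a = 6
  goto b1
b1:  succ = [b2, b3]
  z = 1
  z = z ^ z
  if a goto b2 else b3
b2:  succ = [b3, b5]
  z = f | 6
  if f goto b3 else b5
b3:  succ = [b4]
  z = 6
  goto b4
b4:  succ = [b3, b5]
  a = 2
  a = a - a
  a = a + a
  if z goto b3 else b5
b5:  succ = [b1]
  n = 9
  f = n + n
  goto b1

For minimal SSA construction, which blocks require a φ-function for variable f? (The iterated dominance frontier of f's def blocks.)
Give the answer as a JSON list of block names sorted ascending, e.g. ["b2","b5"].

Answer: ["b1"]

Working:
idom tree: b1←b0 b2←b1 b3←b1 b4←b3 b5←b1
Dom∩ at merges:
  b1: preds {b0,b5}: {b0} ∩ {b0,b1,b5} = {b0}; idom=b0
  b3: preds {b1,b2,b4}: {b0,b1} ∩ {b0,b1,b2} ∩ {b0,b1,b3,b4} = {b0,b1}; idom=b1
  b5: preds {b2,b4}: {b0,b1,b2} ∩ {b0,b1,b3,b4} = {b0,b1}; idom=b1

DF derivation:
  b1←b0: walk · to b0
  b1←b5: walk b5→b1 to b0
  b3←b1: walk · to b1
  b3←b2: walk b2 to b1
  b3←b4: walk b4→b3 to b1
  b5←b2: walk b2 to b1
  b5←b4: walk b4→b3 to b1
  b0 → ∅
  b1 → {b1}
  b2 → {b3,b5}
  b3 → {b3,b5}
  b4 → {b3,b5}
  b5 → {b1}

φ for f: defs {b0,b5}
  DF⁺ = {b1}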